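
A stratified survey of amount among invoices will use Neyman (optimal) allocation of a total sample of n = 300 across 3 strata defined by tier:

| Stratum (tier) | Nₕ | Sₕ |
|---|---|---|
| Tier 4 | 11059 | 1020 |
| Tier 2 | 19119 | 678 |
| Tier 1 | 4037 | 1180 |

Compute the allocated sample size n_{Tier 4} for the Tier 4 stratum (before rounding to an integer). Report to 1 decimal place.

Neyman allocation: nₕ = n·NₕSₕ / Σⱼ NⱼSⱼ.
Σ NⱼSⱼ = 11059·1020 + 19119·678 + 4037·1180 = 2.9006522 × 10^7.
n_{Tier 4} = 300·11059·1020 / (2.9006522 × 10^7) = 116.7.

116.7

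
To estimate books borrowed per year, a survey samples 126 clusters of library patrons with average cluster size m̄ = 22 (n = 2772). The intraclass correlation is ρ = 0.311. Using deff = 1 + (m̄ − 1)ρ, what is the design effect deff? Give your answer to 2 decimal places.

deff = 1 + (22 − 1)·0.311 = 1 + 6.531 = 7.531.

7.53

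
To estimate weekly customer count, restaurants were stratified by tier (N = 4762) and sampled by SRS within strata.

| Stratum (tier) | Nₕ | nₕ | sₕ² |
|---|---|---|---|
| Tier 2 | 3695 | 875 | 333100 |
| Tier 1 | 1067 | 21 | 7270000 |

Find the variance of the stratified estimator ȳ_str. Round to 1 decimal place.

17213.5

Var(ȳ_str) = Σₕ Wₕ²(1 − fₕ)sₕ²/nₕ with Wₕ = Nₕ/N, N = 4762.
Tier 2: Wₕ = 0.77593448; term = 0.77593448²·(1 − 0.23680650)·333100/875 = 174.92478.
Tier 1: Wₕ = 0.22406552; term = 0.22406552²·(1 − 0.01968135)·7270000/21 = 17038.542.
Sum = 17213.467.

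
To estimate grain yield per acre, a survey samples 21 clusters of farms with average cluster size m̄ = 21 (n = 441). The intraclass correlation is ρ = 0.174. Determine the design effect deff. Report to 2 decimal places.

deff = 1 + (21 − 1)·0.174 = 1 + 3.48 = 4.48.

4.48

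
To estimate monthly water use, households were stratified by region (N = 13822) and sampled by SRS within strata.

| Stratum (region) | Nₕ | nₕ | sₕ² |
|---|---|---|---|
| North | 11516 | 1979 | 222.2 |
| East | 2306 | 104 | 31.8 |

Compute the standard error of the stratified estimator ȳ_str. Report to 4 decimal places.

Var(ȳ_str) = Σₕ Wₕ²(1 − fₕ)sₕ²/nₕ with Wₕ = Nₕ/N, N = 13822.
North: Wₕ = 0.83316452; term = 0.83316452²·(1 − 0.17184786)·222.2/1979 = 0.064546087.
East: Wₕ = 0.16683548; term = 0.16683548²·(1 − 0.04509974)·31.8/104 = 0.0081269693.
Sum = 0.072673056.
SE = √(0.072673056) = 0.2696.

0.2696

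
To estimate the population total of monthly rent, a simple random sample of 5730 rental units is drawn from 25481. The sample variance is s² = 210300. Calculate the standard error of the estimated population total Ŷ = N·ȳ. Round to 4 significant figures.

Var(Ŷ) = N²·Var(ȳ) = N²·(1 − n/N)·s²/n.
f = 5730/25481 = 0.22487344; Var(ȳ) = 0.77512656·210300/5730 = 28.448362.
Var(Ŷ) = 25481² · 28.448362 = 1.8470991 × 10^10.
SE(Ŷ) = √(1.8470991 × 10^10) = 135900.

135900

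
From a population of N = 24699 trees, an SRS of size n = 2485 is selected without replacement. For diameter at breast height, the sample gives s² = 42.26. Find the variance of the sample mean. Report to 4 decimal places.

0.0153

Under SRS without replacement, Var(ȳ) = (1 − f)·s²/n with f = n/N = 2485/24699 = 0.10061136.
Var(ȳ) = (1 − 0.10061136)·42.26/2485 = 0.89938864·0.017006036 = 0.015295036.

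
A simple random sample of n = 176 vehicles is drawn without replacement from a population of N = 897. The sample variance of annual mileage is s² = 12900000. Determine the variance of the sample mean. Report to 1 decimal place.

58914.2

Under SRS without replacement, Var(ȳ) = (1 − f)·s²/n with f = n/N = 176/897 = 0.19620959.
Var(ȳ) = (1 − 0.19620959)·12900000/176 = 0.80379041·73295.455 = 58914.184.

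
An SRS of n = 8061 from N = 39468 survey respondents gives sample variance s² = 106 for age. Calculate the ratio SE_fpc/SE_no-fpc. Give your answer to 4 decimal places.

0.8921

f = n/N = 8061/39468 = 0.20424141.
SE_no-fpc = √(s²/n) = 0.11467229; SE_fpc = √((1−f)s²/n) = 0.10229376.
Ratio = √(1−f) = 0.89205302.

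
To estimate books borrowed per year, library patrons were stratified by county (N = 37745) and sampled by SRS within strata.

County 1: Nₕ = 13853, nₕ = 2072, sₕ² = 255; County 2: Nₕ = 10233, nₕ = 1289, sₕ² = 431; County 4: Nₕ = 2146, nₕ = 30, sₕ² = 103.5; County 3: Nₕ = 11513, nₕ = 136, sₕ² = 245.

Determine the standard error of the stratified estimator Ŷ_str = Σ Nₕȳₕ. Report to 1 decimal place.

Var(Ŷ_str) = Σₕ Nₕ²(1 − fₕ)sₕ²/nₕ.
County 1: 13853²·(1 − 2072/13853)·255/2072 = 2.0085212 × 10^7.
County 2: 10233²·(1 − 1289/10233)·431/1289 = 3.0602656 × 10^7.
County 4: 2146²·(1 − 30/2146)·103.5/30 = 1.5666229 × 10^7.
County 3: 11513²·(1 − 136/11513)·245/136 = 2.3596274 × 10^8.
Sum = 3.0231684 × 10^8.
SE = √(3.0231684 × 10^8) = 17387.3.

17387.3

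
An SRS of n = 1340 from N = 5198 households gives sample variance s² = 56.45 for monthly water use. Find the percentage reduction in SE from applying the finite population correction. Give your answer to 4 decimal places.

13.8485

f = n/N = 1340/5198 = 0.25779146.
SE_no-fpc = √(s²/n) = 0.2052483; SE_fpc = √((1−f)s²/n) = 0.17682454.
Ratio = √(1−f) = 0.86151526. Reduction = 100·(1 − 0.86151526) = 13.8485%.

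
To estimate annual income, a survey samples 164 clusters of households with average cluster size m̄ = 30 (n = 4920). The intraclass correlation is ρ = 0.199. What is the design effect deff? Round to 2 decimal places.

6.77

deff = 1 + (30 − 1)·0.199 = 1 + 5.771 = 6.771.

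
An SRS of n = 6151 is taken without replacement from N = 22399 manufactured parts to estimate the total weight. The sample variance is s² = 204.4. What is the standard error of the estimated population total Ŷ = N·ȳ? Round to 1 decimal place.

3477.6

Var(Ŷ) = N²·Var(ȳ) = N²·(1 − n/N)·s²/n.
f = 6151/22399 = 0.27461047; Var(ȳ) = 0.72538953·204.4/6151 = 0.024104962.
Var(Ŷ) = 22399² · 0.024104962 = 1.2093826 × 10^7.
SE(Ŷ) = √(1.2093826 × 10^7) = 3477.6.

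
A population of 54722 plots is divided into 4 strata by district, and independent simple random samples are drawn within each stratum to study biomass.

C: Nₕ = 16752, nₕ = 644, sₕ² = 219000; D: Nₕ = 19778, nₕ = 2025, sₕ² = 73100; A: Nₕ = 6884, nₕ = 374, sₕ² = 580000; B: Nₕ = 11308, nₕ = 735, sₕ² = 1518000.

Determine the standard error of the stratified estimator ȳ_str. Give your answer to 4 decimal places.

11.8552

Var(ȳ_str) = Σₕ Wₕ²(1 − fₕ)sₕ²/nₕ with Wₕ = Nₕ/N, N = 54722.
C: Wₕ = 0.30612916; term = 0.30612916²·(1 − 0.03844317)·219000/644 = 30.643799.
D: Wₕ = 0.36142685; term = 0.36142685²·(1 − 0.10238649)·73100/2025 = 4.2327493.
A: Wₕ = 0.12579950; term = 0.12579950²·(1 − 0.05432888)·580000/374 = 23.208887.
B: Wₕ = 0.20664449; term = 0.20664449²·(1 − 0.06499823)·1518000/735 = 82.46023.
Sum = 140.54567.
SE = √(140.54567) = 11.8552.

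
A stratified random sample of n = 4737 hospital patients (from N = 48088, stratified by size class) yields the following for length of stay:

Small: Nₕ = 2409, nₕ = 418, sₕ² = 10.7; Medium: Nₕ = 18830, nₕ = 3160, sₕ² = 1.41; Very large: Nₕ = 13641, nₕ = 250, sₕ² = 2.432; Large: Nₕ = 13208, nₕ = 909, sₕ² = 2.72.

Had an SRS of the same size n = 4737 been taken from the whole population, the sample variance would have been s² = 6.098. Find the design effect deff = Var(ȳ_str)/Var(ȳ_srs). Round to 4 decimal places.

Var(ȳ_str) = Σ Wₕ²(1−fₕ)sₕ²/nₕ with Wₕ = Nₕ/48088:
  Small: (2409/48088)²·(1−418/2409)·10.7/418 = 5.3093594 × 10^-5
  Medium: (18830/48088)²·(1−3160/18830)·1.41/3160 = 5.6934815 × 10^-5
  Very large: (13641/48088)²·(1−250/13641)·2.432/250 = 7.6843892 × 10^-4
  Large: (13208/48088)²·(1−909/13208)·2.72/909 = 2.1020278 × 10^-4
  → Var(ȳ_str) = 0.0010886701.
Var(ȳ_srs) = (1 − 4737/48088)·6.098/4737 = 0.0011605035.
deff = 0.0010886701 / 0.0011605035 = 0.9381.

0.9381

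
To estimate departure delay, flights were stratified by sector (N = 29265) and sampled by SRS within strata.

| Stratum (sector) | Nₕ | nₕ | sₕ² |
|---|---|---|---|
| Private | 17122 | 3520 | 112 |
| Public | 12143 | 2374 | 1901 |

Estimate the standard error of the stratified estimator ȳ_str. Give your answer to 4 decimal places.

0.3458

Var(ȳ_str) = Σₕ Wₕ²(1 − fₕ)sₕ²/nₕ with Wₕ = Nₕ/N, N = 29265.
Private: Wₕ = 0.58506749; term = 0.58506749²·(1 − 0.20558346)·112/3520 = 0.0086523796.
Public: Wₕ = 0.41493251; term = 0.41493251²·(1 − 0.19550358)·1901/2374 = 0.11091249.
Sum = 0.11956487.
SE = √(0.11956487) = 0.3458.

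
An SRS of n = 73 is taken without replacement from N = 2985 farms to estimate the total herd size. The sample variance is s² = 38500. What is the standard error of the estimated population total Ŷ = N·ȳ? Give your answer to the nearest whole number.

Var(Ŷ) = N²·Var(ȳ) = N²·(1 − n/N)·s²/n.
f = 73/2985 = 0.02445561; Var(ȳ) = 0.97554439·38500/73 = 514.49944.
Var(Ŷ) = 2985² · 514.49944 = 4.5843058 × 10^9.
SE(Ŷ) = √(4.5843058 × 10^9) = 67708.

67708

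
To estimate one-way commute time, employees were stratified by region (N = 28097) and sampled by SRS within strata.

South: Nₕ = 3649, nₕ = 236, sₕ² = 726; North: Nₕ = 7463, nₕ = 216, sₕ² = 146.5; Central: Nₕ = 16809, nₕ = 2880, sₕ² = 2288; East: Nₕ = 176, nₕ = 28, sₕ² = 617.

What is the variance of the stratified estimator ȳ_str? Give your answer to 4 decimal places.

0.3313

Var(ȳ_str) = Σₕ Wₕ²(1 − fₕ)sₕ²/nₕ with Wₕ = Nₕ/N, N = 28097.
South: Wₕ = 0.12987152; term = 0.12987152²·(1 − 0.06467525)·726/236 = 0.048530511.
North: Wₕ = 0.26561555; term = 0.26561555²·(1 − 0.02894278)·146.5/216 = 0.046466041.
Central: Wₕ = 0.59824892; term = 0.59824892²·(1 − 0.17133678)·2288/2880 = 0.23561636.
East: Wₕ = 0.00626401; term = 0.00626401²·(1 − 0.15909091)·617/28 = 7.2707902 × 10^-4.
Sum = 0.33133999.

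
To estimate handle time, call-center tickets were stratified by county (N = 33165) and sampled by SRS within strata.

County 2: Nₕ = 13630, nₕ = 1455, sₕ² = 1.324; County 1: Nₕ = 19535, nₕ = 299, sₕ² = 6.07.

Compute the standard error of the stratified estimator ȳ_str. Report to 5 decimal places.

0.08410

Var(ȳ_str) = Σₕ Wₕ²(1 − fₕ)sₕ²/nₕ with Wₕ = Nₕ/N, N = 33165.
County 2: Wₕ = 0.41097543; term = 0.41097543²·(1 − 0.10674982)·1.324/1455 = 1.3728713 × 10^-4.
County 1: Wₕ = 0.58902457; term = 0.58902457²·(1 − 0.01530586)·6.07/299 = 0.0069356263.
Sum = 0.0070729134.
SE = √(0.0070729134) = 0.08410.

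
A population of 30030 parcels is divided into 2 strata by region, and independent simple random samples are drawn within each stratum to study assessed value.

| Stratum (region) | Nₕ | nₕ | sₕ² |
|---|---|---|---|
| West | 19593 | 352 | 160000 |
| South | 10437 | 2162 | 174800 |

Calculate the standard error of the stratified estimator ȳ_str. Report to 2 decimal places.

14.06

Var(ȳ_str) = Σₕ Wₕ²(1 − fₕ)sₕ²/nₕ with Wₕ = Nₕ/N, N = 30030.
West: Wₕ = 0.65244755; term = 0.65244755²·(1 − 0.01796560)·160000/352 = 190.01821.
South: Wₕ = 0.34755245; term = 0.34755245²·(1 − 0.20714765)·174800/2162 = 7.7431694.
Sum = 197.76138.
SE = √(197.76138) = 14.06.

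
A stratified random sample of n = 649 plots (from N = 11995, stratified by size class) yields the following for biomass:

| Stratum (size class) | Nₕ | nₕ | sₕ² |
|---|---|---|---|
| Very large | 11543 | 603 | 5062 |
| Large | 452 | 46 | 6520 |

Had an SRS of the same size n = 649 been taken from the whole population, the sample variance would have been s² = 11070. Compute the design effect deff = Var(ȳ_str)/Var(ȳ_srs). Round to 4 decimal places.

Var(ȳ_str) = Σ Wₕ²(1−fₕ)sₕ²/nₕ with Wₕ = Nₕ/11995:
  Very large: (11543/11995)²·(1−603/11543)·5062/603 = 7.3678426
  Large: (452/11995)²·(1−46/452)·6520/46 = 0.18078139
  → Var(ȳ_str) = 7.548624.
Var(ȳ_srs) = (1 − 649/11995)·11070/649 = 16.134126.
deff = 7.548624 / 16.134126 = 0.4679.

0.4679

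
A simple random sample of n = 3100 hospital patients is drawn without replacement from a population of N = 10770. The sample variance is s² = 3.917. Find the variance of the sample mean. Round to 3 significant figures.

9.00 × 10^-4

Under SRS without replacement, Var(ȳ) = (1 − f)·s²/n with f = n/N = 3100/10770 = 0.28783658.
Var(ȳ) = (1 − 0.28783658)·3.917/3100 = 0.71216342·0.0012635484 = 8.9985294 × 10^-4.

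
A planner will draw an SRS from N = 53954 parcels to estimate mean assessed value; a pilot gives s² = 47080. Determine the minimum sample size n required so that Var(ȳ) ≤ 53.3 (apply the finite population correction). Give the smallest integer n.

870

Without fpc, n₀ = s²/D = 47080/53.3 = 883.3021.
With fpc, (1 − n/N)·s²/n ≤ D requires n ≥ n₀/(1 + n₀/N) = 883.3021/(1 + 883.3021/53954) = 869.0741.
Rounding up, n = 870.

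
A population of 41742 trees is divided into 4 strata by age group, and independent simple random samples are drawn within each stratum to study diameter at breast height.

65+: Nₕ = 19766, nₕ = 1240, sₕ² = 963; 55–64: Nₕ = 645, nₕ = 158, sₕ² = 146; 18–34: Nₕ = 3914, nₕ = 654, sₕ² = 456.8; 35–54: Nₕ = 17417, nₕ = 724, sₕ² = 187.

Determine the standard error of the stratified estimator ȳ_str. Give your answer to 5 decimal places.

0.45999

Var(ȳ_str) = Σₕ Wₕ²(1 − fₕ)sₕ²/nₕ with Wₕ = Nₕ/N, N = 41742.
65+: Wₕ = 0.47352786; term = 0.47352786²·(1 − 0.06273399)·963/1240 = 0.16321443.
55–64: Wₕ = 0.01545206; term = 0.01545206²·(1 − 0.24496124)·146/158 = 1.6658578 × 10^-4.
18–34: Wₕ = 0.09376647; term = 0.09376647²·(1 − 0.16709249)·456.8/654 = 0.0051149367.
35–54: Wₕ = 0.41725361; term = 0.41725361²·(1 − 0.04156858)·187/724 = 0.043098711.
Sum = 0.21159466.
SE = √(0.21159466) = 0.45999.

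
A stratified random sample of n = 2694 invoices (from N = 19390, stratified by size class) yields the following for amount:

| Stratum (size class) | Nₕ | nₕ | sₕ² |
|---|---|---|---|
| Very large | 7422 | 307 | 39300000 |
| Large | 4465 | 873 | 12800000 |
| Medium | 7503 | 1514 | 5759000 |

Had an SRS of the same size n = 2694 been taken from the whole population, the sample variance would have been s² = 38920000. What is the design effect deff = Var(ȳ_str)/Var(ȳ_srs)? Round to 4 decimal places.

1.5322

Var(ȳ_str) = Σ Wₕ²(1−fₕ)sₕ²/nₕ with Wₕ = Nₕ/19390:
  Very large: (7422/19390)²·(1−307/7422)·39300000/307 = 17980.196
  Large: (4465/19390)²·(1−873/4465)·12800000/873 = 625.45764
  Medium: (7503/19390)²·(1−1514/7503)·5759000/1514 = 454.6266
  → Var(ȳ_str) = 19060.28.
Var(ȳ_srs) = (1 − 2694/19390)·38920000/2694 = 12439.699.
deff = 19060.28 / 12439.699 = 1.5322.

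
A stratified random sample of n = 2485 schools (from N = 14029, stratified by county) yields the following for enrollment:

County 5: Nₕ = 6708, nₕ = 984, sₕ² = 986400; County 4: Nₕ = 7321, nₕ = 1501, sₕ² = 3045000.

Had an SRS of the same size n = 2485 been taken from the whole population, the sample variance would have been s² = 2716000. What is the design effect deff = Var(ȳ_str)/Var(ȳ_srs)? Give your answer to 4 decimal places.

0.7058

Var(ȳ_str) = Σ Wₕ²(1−fₕ)sₕ²/nₕ with Wₕ = Nₕ/14029:
  County 5: (6708/14029)²·(1−984/6708)·986400/984 = 195.56774
  County 4: (7321/14029)²·(1−1501/7321)·3045000/1501 = 439.18406
  → Var(ȳ_str) = 634.7518.
Var(ȳ_srs) = (1 − 2485/14029)·2716000/2485 = 899.35877.
deff = 634.7518 / 899.35877 = 0.7058.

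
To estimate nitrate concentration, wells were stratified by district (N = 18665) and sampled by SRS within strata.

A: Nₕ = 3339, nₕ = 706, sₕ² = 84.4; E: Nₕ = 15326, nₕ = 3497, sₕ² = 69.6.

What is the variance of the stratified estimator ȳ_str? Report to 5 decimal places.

Var(ȳ_str) = Σₕ Wₕ²(1 − fₕ)sₕ²/nₕ with Wₕ = Nₕ/N, N = 18665.
A: Wₕ = 0.17889097; term = 0.17889097²·(1 − 0.21144055)·84.4/706 = 0.0030168175.
E: Wₕ = 0.82110903; term = 0.82110903²·(1 − 0.22817434)·69.6/3497 = 0.010357012.
Sum = 0.01337383.

0.01337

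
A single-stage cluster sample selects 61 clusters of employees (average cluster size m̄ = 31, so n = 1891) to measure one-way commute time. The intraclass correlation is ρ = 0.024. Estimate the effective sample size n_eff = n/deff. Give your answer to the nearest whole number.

deff = 1 + (31 − 1)·0.024 = 1 + 0.72 = 1.72.
n_eff = 1891 / 1.72 = 1099.

1099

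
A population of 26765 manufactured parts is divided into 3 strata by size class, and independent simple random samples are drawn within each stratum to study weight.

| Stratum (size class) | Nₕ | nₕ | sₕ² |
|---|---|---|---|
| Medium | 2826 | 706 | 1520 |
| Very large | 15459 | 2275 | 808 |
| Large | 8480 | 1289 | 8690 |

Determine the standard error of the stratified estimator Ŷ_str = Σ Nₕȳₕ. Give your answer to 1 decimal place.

Var(Ŷ_str) = Σₕ Nₕ²(1 − fₕ)sₕ²/nₕ.
Medium: 2826²·(1 − 706/2826)·1520/706 = 1.2898729 × 10^7.
Very large: 15459²·(1 − 2275/15459)·808/2275 = 7.2386662 × 10^7.
Large: 8480²·(1 − 1289/8480)·8690/1289 = 4.1110428 × 10^8.
Sum = 4.9638967 × 10^8.
SE = √(4.9638967 × 10^8) = 22279.8.

22279.8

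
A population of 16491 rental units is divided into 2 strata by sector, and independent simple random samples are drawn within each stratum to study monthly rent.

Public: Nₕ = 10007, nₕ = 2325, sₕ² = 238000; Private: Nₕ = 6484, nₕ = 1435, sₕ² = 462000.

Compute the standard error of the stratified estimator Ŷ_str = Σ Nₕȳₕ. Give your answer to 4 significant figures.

135700

Var(Ŷ_str) = Σₕ Nₕ²(1 − fₕ)sₕ²/nₕ.
Public: 10007²·(1 − 2325/10007)·238000/2325 = 7.8692293 × 10^9.
Private: 6484²·(1 − 1435/6484)·462000/1435 = 1.0539948 × 10^10.
Sum = 1.8409177 × 10^10.
SE = √(1.8409177 × 10^10) = 135700.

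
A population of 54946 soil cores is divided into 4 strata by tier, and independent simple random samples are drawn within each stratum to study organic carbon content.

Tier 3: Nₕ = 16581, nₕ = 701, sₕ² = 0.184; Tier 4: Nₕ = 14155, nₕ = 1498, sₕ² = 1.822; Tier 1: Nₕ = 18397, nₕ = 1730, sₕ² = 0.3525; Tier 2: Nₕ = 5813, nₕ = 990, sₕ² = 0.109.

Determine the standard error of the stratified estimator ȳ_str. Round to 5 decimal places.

Var(ȳ_str) = Σₕ Wₕ²(1 − fₕ)sₕ²/nₕ with Wₕ = Nₕ/N, N = 54946.
Tier 3: Wₕ = 0.30176901; term = 0.30176901²·(1 − 0.04227731)·0.184/701 = 2.289227 × 10^-5.
Tier 4: Wₕ = 0.25761657; term = 0.25761657²·(1 − 0.10582833)·1.822/1498 = 7.2178034 × 10^-5.
Tier 1: Wₕ = 0.33481964; term = 0.33481964²·(1 − 0.09403707)·0.3525/1730 = 2.0694041 × 10^-5.
Tier 2: Wₕ = 0.10579478; term = 0.10579478²·(1 − 0.17030793)·0.109/990 = 1.0224374 × 10^-6.
Sum = 1.1678678 × 10^-4.
SE = √(1.1678678 × 10^-4) = 0.01081.

0.01081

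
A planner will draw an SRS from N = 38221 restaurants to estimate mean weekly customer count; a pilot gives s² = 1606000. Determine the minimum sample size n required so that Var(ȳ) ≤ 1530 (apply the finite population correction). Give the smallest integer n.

1022

Without fpc, n₀ = s²/D = 1606000/1530 = 1049.6732.
With fpc, (1 − n/N)·s²/n ≤ D requires n ≥ n₀/(1 + n₀/N) = 1049.6732/(1 + 1049.6732/38221) = 1021.6163.
Rounding up, n = 1022.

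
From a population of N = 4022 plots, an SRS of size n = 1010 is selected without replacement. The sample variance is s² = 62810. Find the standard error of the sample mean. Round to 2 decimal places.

Under SRS without replacement, Var(ȳ) = (1 − f)·s²/n with f = n/N = 1010/4022 = 0.25111885.
Var(ȳ) = (1 − 0.25111885)·62810/1010 = 0.74888115·62.188119 = 46.57151.
SE(ȳ) = √(46.57151) = 6.82.

6.82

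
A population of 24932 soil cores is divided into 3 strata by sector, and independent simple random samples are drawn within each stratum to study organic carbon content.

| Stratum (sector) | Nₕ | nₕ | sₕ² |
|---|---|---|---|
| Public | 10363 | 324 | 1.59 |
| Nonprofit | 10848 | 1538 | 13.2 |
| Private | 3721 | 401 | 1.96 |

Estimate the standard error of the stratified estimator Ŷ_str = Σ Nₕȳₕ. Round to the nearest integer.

1199

Var(Ŷ_str) = Σₕ Nₕ²(1 − fₕ)sₕ²/nₕ.
Public: 10363²·(1 − 324/10363)·1.59/324 = 510537.99.
Nonprofit: 10848²·(1 − 1538/10848)·13.2/1538 = 866796.11.
Private: 3721²·(1 − 401/3721)·1.96/401 = 60382.272.
Sum = 1.4377164 × 10^6.
SE = √(1.4377164 × 10^6) = 1199.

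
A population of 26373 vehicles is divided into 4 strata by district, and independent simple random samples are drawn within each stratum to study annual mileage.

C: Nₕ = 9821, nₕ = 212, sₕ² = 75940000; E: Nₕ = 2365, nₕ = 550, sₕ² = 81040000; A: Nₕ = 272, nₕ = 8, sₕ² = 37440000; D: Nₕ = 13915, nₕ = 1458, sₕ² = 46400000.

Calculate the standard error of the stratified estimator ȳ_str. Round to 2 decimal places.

240.68

Var(ȳ_str) = Σₕ Wₕ²(1 − fₕ)sₕ²/nₕ with Wₕ = Nₕ/N, N = 26373.
C: Wₕ = 0.37238843; term = 0.37238843²·(1 − 0.02158640)·75940000/212 = 48601.488.
E: Wₕ = 0.08967505; term = 0.08967505²·(1 − 0.23255814)·81040000/550 = 909.33823.
A: Wₕ = 0.01031358; term = 0.01031358²·(1 − 0.02941176)·37440000/8 = 483.16961.
D: Wₕ = 0.52762295; term = 0.52762295²·(1 − 0.10477902)·46400000/1458 = 7931.1847.
Sum = 57925.181.
SE = √(57925.181) = 240.68.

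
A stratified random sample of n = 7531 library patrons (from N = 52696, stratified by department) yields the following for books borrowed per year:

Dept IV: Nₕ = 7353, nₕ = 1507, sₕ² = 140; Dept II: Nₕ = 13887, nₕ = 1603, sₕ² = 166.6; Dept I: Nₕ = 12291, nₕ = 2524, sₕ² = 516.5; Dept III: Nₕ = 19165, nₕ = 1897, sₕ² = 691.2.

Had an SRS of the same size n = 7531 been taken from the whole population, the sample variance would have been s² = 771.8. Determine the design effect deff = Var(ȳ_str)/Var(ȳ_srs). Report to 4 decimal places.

Var(ȳ_str) = Σ Wₕ²(1−fₕ)sₕ²/nₕ with Wₕ = Nₕ/52696:
  Dept IV: (7353/52696)²·(1−1507/7353)·140/1507 = 0.0014380794
  Dept II: (13887/52696)²·(1−1603/13887)·166.6/1603 = 0.0063846106
  Dept I: (12291/52696)²·(1−2524/12291)·516.5/2524 = 0.0088465529
  Dept III: (19165/52696)²·(1−1897/19165)·691.2/1897 = 0.043424214
  → Var(ȳ_str) = 0.060093457.
Var(ȳ_srs) = (1 − 7531/52696)·771.8/7531 = 0.087836797.
deff = 0.060093457 / 0.087836797 = 0.6841.

0.6841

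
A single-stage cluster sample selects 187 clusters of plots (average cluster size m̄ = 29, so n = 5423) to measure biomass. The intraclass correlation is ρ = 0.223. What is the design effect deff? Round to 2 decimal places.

deff = 1 + (29 − 1)·0.223 = 1 + 6.244 = 7.244.

7.24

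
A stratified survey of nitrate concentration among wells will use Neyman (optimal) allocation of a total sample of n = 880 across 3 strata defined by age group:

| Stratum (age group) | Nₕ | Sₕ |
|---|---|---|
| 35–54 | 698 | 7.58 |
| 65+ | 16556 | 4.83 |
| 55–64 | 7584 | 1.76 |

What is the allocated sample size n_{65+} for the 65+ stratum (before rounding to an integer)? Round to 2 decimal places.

Neyman allocation: nₕ = n·NₕSₕ / Σⱼ NⱼSⱼ.
Σ NⱼSⱼ = 698·7.58 + 16556·4.83 + 7584·1.76 = 98604.16.
n_{65+} = 880·16556·4.83 / 98604.16 = 713.66.

713.66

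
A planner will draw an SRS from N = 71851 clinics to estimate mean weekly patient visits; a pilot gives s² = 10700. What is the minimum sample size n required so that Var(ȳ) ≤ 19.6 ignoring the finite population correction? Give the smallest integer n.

Without fpc, n₀ = s²/D = 10700/19.6 = 545.9184.
Rounding up, n = 546.

546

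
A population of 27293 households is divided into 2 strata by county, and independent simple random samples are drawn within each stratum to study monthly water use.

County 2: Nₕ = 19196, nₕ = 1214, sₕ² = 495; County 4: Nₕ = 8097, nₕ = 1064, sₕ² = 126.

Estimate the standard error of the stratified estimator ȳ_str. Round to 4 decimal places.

Var(ȳ_str) = Σₕ Wₕ²(1 − fₕ)sₕ²/nₕ with Wₕ = Nₕ/N, N = 27293.
County 2: Wₕ = 0.70333052; term = 0.70333052²·(1 − 0.06324234)·495/1214 = 0.18894382.
County 4: Wₕ = 0.29666948; term = 0.29666948²·(1 − 0.13140669)·126/1064 = 0.0090529709.
Sum = 0.19799679.
SE = √(0.19799679) = 0.4450.

0.4450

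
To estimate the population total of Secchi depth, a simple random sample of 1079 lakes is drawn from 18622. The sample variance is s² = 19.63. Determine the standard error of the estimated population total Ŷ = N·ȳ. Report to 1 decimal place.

Var(Ŷ) = N²·Var(ȳ) = N²·(1 − n/N)·s²/n.
f = 1079/18622 = 0.05794222; Var(ȳ) = 0.94205778·19.63/1079 = 0.017138642.
Var(Ŷ) = 18622² · 0.017138642 = 5.9433191 × 10^6.
SE(Ŷ) = √(5.9433191 × 10^6) = 2437.9.

2437.9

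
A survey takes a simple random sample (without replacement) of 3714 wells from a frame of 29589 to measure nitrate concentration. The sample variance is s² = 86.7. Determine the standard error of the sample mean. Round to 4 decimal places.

Under SRS without replacement, Var(ȳ) = (1 − f)·s²/n with f = n/N = 3714/29589 = 0.12551962.
Var(ȳ) = (1 − 0.12551962)·86.7/3714 = 0.87448038·0.023344103 = 0.02041396.
SE(ȳ) = √(0.02041396) = 0.1429.

0.1429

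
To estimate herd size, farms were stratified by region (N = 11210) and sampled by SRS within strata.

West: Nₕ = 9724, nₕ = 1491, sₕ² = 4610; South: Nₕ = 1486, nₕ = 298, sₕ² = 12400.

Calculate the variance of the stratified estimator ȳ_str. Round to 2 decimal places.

2.55

Var(ȳ_str) = Σₕ Wₕ²(1 − fₕ)sₕ²/nₕ with Wₕ = Nₕ/N, N = 11210.
West: Wₕ = 0.86743979; term = 0.86743979²·(1 − 0.15333196)·4610/1491 = 1.9697682.
South: Wₕ = 0.13256021; term = 0.13256021²·(1 − 0.20053836)·12400/298 = 0.58456047.
Sum = 2.5543287.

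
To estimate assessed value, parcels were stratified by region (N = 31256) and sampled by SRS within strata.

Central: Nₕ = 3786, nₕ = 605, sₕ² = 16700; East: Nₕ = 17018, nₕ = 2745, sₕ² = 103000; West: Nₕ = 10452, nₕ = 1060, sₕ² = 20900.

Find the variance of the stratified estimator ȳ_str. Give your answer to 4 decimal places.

Var(ȳ_str) = Σₕ Wₕ²(1 − fₕ)sₕ²/nₕ with Wₕ = Nₕ/N, N = 31256.
Central: Wₕ = 0.12112874; term = 0.12112874²·(1 − 0.15979926)·16700/605 = 0.34028169.
East: Wₕ = 0.54447146; term = 0.54447146²·(1 − 0.16129980)·103000/2745 = 9.3293603.
West: Wₕ = 0.33439980; term = 0.33439980²·(1 − 0.10141600)·20900/1060 = 1.9812127.
Sum = 11.650855.

11.6509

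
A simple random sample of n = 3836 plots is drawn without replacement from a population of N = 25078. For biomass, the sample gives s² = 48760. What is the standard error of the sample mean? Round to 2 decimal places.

Under SRS without replacement, Var(ȳ) = (1 − f)·s²/n with f = n/N = 3836/25078 = 0.15296276.
Var(ȳ) = (1 − 0.15296276)·48760/3836 = 0.84703724·12.711157 = 10.766824.
SE(ȳ) = √(10.766824) = 3.28.

3.28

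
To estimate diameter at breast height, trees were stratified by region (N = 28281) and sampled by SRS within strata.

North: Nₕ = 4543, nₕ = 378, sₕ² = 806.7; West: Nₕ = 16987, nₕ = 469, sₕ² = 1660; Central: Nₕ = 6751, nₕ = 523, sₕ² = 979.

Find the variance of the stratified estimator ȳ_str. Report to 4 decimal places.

Var(ȳ_str) = Σₕ Wₕ²(1 − fₕ)sₕ²/nₕ with Wₕ = Nₕ/N, N = 28281.
North: Wₕ = 0.16063788; term = 0.16063788²·(1 − 0.08320493)·806.7/378 = 0.050488036.
West: Wₕ = 0.60065061; term = 0.60065061²·(1 − 0.02760935)·1660/469 = 1.2417091.
Central: Wₕ = 0.23871150; term = 0.23871150²·(1 − 0.07747000)·979/523 = 0.098402967.
Sum = 1.3906001.

1.3906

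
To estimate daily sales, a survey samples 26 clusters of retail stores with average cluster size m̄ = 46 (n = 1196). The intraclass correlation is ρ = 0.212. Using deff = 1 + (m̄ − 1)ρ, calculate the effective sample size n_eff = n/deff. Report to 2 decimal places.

deff = 1 + (46 − 1)·0.212 = 1 + 9.54 = 10.54.
n_eff = 1196 / 10.54 = 113.47.

113.47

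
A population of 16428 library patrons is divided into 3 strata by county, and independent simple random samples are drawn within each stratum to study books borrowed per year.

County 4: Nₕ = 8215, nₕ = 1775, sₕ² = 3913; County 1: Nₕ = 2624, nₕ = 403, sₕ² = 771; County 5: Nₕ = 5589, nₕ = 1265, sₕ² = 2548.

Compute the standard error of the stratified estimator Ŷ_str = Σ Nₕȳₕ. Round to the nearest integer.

13284

Var(Ŷ_str) = Σₕ Nₕ²(1 − fₕ)sₕ²/nₕ.
County 4: 8215²·(1 − 1775/8215)·3913/1775 = 1.1662856 × 10^8.
County 1: 2624²·(1 − 403/2624)·771/403 = 1.1149662 × 10^7.
County 5: 5589²·(1 − 1265/5589)·2548/1265 = 4.8677548 × 10^7.
Sum = 1.7645577 × 10^8.
SE = √(1.7645577 × 10^8) = 13284.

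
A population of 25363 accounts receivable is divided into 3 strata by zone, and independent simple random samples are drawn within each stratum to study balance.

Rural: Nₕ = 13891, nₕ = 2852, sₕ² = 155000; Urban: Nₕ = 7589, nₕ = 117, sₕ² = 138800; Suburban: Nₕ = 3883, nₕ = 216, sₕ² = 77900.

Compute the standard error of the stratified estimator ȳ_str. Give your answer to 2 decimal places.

Var(ȳ_str) = Σₕ Wₕ²(1 − fₕ)sₕ²/nₕ with Wₕ = Nₕ/N, N = 25363.
Rural: Wₕ = 0.54768758; term = 0.54768758²·(1 − 0.20531279)·155000/2852 = 12.955202.
Urban: Wₕ = 0.29921539; term = 0.29921539²·(1 − 0.01541705)·138800/117 = 104.57401.
Suburban: Wₕ = 0.15309703; term = 0.15309703²·(1 − 0.05562709)·77900/216 = 7.9829014.
Sum = 125.51211.
SE = √(125.51211) = 11.20.

11.20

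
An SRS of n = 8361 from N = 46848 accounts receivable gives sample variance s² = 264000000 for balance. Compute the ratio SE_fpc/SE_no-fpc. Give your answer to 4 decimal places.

0.9064

f = n/N = 8361/46848 = 0.17847080.
SE_no-fpc = √(s²/n) = 177.69404; SE_fpc = √((1−f)s²/n) = 161.05876.
Ratio = √(1−f) = 0.90638248.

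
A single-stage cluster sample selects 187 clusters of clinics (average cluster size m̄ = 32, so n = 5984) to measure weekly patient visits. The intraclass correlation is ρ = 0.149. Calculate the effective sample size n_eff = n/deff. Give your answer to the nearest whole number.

1065

deff = 1 + (32 − 1)·0.149 = 1 + 4.619 = 5.619.
n_eff = 5984 / 5.619 = 1065.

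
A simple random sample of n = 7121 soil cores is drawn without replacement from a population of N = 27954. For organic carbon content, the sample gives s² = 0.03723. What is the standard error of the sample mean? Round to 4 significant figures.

0.001974

Under SRS without replacement, Var(ȳ) = (1 − f)·s²/n with f = n/N = 7121/27954 = 0.25473993.
Var(ȳ) = (1 − 0.25473993)·0.03723/7121 = 0.74526007·5.2281983 × 10^-6 = 3.8963674 × 10^-6.
SE(ȳ) = √(3.8963674 × 10^-6) = 0.001974.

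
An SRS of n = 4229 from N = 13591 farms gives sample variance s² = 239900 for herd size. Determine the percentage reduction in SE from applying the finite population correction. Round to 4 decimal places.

17.0037

f = n/N = 4229/13591 = 0.31116180.
SE_no-fpc = √(s²/n) = 7.5317567; SE_fpc = √((1−f)s²/n) = 6.2510776.
Ratio = √(1−f) = 0.82996277. Reduction = 100·(1 − 0.82996277) = 17.0037%.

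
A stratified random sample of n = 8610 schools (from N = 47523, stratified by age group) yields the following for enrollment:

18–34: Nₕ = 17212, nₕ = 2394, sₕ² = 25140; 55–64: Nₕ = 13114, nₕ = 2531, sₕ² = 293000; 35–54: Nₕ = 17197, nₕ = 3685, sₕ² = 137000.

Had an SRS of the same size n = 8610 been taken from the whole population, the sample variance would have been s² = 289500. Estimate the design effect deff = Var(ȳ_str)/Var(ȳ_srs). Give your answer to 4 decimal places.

0.4404

Var(ȳ_str) = Σ Wₕ²(1−fₕ)sₕ²/nₕ with Wₕ = Nₕ/47523:
  18–34: (17212/47523)²·(1−2394/17212)·25140/2394 = 1.1859172
  55–64: (13114/47523)²·(1−2531/13114)·293000/2531 = 7.1139655
  35–54: (17197/47523)²·(1−3685/17197)·137000/3685 = 3.8251433
  → Var(ȳ_str) = 12.125026.
Var(ȳ_srs) = (1 − 8610/47523)·289500/8610 = 27.531906.
deff = 12.125026 / 27.531906 = 0.4404.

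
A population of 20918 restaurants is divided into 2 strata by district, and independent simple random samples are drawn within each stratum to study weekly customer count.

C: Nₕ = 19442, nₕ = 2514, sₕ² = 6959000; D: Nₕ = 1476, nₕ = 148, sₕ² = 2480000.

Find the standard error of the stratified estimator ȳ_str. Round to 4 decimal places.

46.4446

Var(ȳ_str) = Σₕ Wₕ²(1 − fₕ)sₕ²/nₕ with Wₕ = Nₕ/N, N = 20918.
C: Wₕ = 0.92943876; term = 0.92943876²·(1 − 0.12930768)·6959000/2514 = 2082.0341.
D: Wₕ = 0.07056124; term = 0.07056124²·(1 − 0.10027100)·2480000/148 = 75.064411.
Sum = 2157.0985.
SE = √(2157.0985) = 46.4446.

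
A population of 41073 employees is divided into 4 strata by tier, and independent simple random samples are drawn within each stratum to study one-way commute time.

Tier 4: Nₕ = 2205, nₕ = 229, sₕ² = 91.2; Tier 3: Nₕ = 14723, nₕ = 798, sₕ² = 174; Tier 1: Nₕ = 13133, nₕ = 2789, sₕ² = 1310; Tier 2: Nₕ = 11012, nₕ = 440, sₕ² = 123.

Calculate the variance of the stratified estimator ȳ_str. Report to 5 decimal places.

0.08464

Var(ȳ_str) = Σₕ Wₕ²(1 − fₕ)sₕ²/nₕ with Wₕ = Nₕ/N, N = 41073.
Tier 4: Wₕ = 0.05368490; term = 0.05368490²·(1 − 0.10385488)·91.2/229 = 0.0010285894.
Tier 3: Wₕ = 0.35845933; term = 0.35845933²·(1 − 0.05420091)·174/798 = 0.026498728.
Tier 1: Wₕ = 0.31974777; term = 0.31974777²·(1 − 0.21236580)·1310/2789 = 0.037823559.
Tier 2: Wₕ = 0.26810800; term = 0.26810800²·(1 − 0.03995641)·123/440 = 0.019291364.
Sum = 0.08464224.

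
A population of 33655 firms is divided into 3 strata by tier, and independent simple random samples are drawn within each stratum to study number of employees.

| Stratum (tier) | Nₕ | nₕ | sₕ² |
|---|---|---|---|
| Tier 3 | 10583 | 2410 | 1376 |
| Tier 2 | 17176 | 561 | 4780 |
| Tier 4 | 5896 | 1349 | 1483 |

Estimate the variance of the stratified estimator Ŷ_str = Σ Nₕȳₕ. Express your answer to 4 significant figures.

2.510 × 10^9

Var(Ŷ_str) = Σₕ Nₕ²(1 − fₕ)sₕ²/nₕ.
Tier 3: 10583²·(1 − 2410/10583)·1376/2410 = 4.9384617 × 10^7.
Tier 2: 17176²·(1 − 561/17176)·4780/561 = 2.4315736 × 10^9.
Tier 4: 5896²·(1 − 1349/5896)·1483/1349 = 2.9472137 × 10^7.
Sum = 2.5104304 × 10^9.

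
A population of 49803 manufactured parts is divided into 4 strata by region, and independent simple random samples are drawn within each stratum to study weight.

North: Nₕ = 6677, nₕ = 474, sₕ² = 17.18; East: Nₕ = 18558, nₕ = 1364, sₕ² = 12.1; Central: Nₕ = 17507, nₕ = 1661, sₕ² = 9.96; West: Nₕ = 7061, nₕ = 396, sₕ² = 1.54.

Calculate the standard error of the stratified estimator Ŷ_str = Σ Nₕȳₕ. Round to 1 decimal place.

Var(Ŷ_str) = Σₕ Nₕ²(1 − fₕ)sₕ²/nₕ.
North: 6677²·(1 − 474/6677)·17.18/474 = 1.5011634 × 10^6.
East: 18558²·(1 − 1364/18558)·12.1/1364 = 2.8306038 × 10^6.
Central: 17507²·(1 − 1661/17507)·9.96/1661 = 1.6634934 × 10^6.
West: 7061²·(1 − 396/7061)·1.54/396 = 183017.2.
Sum = 6.1782778 × 10^6.
SE = √(6.1782778 × 10^6) = 2485.6.

2485.6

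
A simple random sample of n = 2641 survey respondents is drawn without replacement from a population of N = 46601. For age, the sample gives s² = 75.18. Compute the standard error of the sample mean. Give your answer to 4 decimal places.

0.1639

Under SRS without replacement, Var(ȳ) = (1 − f)·s²/n with f = n/N = 2641/46601 = 0.05667260.
Var(ȳ) = (1 − 0.05667260)·75.18/2641 = 0.94332740·0.02846649 = 0.02685322.
SE(ȳ) = √(0.02685322) = 0.1639.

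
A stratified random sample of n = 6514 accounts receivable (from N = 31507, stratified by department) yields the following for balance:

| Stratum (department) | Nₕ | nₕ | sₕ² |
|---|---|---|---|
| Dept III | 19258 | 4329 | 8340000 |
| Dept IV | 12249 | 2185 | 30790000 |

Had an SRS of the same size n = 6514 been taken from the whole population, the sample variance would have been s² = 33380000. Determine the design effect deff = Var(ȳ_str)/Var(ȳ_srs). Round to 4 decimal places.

0.5678

Var(ȳ_str) = Σ Wₕ²(1−fₕ)sₕ²/nₕ with Wₕ = Nₕ/31507:
  Dept III: (19258/31507)²·(1−4329/19258)·8340000/4329 = 557.9641
  Dept IV: (12249/31507)²·(1−2185/12249)·30790000/2185 = 1749.9088
  → Var(ȳ_str) = 2307.8729.
Var(ȳ_srs) = (1 − 6514/31507)·33380000/6514 = 4064.9005.
deff = 2307.8729 / 4064.9005 = 0.5678.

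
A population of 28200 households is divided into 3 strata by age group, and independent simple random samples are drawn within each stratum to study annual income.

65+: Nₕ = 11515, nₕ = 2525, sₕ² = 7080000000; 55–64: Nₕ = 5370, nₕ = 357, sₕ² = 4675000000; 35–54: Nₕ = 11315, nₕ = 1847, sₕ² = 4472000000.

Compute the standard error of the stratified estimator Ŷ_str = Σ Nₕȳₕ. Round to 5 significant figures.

Var(Ŷ_str) = Σₕ Nₕ²(1 − fₕ)sₕ²/nₕ.
65+: 11515²·(1 − 2525/11515)·7080000000/2525 = 2.9026556 × 10^14.
55–64: 5370²·(1 − 357/5370)·4675000000/357 = 3.5252132 × 10^14.
35–54: 11315²·(1 − 1847/11315)·4472000000/1847 = 2.593867 × 10^14.
Sum = 9.0217358 × 10^14.
SE = √(9.0217358 × 10^14) = 3.0036 × 10^7.

3.0036 × 10^7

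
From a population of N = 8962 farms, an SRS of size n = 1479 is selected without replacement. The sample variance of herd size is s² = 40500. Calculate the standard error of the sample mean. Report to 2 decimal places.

4.78

Under SRS without replacement, Var(ȳ) = (1 − f)·s²/n with f = n/N = 1479/8962 = 0.16503013.
Var(ȳ) = (1 − 0.16503013)·40500/1479 = 0.83496987·27.383367 = 22.864287.
SE(ȳ) = √(22.864287) = 4.78.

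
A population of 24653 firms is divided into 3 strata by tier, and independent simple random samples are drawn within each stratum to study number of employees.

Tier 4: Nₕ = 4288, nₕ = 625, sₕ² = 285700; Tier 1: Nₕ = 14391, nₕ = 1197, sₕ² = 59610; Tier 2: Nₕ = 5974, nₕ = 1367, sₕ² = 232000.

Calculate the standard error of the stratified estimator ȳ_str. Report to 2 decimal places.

Var(ȳ_str) = Σₕ Wₕ²(1 − fₕ)sₕ²/nₕ with Wₕ = Nₕ/N, N = 24653.
Tier 4: Wₕ = 0.17393421; term = 0.17393421²·(1 − 0.14575560)·285700/625 = 11.813603.
Tier 1: Wₕ = 0.58374234; term = 0.58374234²·(1 − 0.08317699)·59610/1197 = 15.557968.
Tier 2: Wₕ = 0.24232345; term = 0.24232345²·(1 − 0.22882491)·232000/1367 = 7.6853447.
Sum = 35.056916.
SE = √(35.056916) = 5.92.

5.92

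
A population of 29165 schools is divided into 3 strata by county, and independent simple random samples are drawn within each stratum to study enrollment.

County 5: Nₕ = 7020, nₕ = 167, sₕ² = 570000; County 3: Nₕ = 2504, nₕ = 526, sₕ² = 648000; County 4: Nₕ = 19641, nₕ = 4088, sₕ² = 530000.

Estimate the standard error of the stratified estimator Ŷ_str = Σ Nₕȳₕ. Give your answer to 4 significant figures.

458200

Var(Ŷ_str) = Σₕ Nₕ²(1 − fₕ)sₕ²/nₕ.
County 5: 7020²·(1 − 167/7020)·570000/167 = 1.6420116 × 10^11.
County 3: 2504²·(1 − 526/2504)·648000/526 = 6.1016863 × 10^9.
County 4: 19641²·(1 − 4088/19641)·530000/4088 = 3.9604337 × 10^10.
Sum = 2.0990718 × 10^11.
SE = √(2.0990718 × 10^11) = 458200.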